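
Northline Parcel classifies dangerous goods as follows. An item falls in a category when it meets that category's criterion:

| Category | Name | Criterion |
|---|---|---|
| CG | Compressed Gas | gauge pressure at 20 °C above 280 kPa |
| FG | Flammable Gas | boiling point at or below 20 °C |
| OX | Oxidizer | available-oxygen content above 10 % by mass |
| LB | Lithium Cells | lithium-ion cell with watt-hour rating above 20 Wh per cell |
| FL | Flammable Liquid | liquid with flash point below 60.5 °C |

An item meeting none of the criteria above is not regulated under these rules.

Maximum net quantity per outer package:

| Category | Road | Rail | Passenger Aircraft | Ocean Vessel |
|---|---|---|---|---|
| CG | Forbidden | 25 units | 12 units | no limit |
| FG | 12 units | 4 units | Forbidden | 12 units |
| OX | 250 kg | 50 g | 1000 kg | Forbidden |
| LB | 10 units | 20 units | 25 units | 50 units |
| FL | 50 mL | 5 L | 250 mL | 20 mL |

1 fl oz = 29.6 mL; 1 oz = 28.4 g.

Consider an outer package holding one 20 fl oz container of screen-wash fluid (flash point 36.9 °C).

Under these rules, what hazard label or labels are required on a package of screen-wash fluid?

Flash point 36.9 °C meets the Category FL criterion (Flammable Liquid), so the screen-wash fluid is Category FL.
Only the Category FL label is required.

Category FL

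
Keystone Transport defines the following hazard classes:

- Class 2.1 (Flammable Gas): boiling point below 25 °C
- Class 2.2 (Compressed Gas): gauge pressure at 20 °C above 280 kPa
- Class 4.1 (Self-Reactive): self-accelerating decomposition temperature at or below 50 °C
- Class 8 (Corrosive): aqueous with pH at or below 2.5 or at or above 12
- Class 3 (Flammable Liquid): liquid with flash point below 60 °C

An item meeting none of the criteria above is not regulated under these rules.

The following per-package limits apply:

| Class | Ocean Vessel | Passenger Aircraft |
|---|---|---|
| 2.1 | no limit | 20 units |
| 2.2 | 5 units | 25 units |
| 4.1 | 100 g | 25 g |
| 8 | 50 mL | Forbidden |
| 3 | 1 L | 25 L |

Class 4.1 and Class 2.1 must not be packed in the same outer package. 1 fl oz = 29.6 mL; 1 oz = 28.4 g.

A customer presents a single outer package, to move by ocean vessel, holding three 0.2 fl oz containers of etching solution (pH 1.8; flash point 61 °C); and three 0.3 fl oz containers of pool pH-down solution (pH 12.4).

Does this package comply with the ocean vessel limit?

Yes

With pH 1.8 (≤ 2.5), the etching solution falls in Class 8.
With pH 12.4 (≥ 12), the pool pH-down solution falls in Class 8.
Total Class 8: (three 0.2 fl oz containers = 17.76 mL) + (three 0.3 fl oz containers = 26.64 mL) = 44.4 mL.
44.4 mL ≤ 50 mL (ocean vessel limit, Class 8) — within limit.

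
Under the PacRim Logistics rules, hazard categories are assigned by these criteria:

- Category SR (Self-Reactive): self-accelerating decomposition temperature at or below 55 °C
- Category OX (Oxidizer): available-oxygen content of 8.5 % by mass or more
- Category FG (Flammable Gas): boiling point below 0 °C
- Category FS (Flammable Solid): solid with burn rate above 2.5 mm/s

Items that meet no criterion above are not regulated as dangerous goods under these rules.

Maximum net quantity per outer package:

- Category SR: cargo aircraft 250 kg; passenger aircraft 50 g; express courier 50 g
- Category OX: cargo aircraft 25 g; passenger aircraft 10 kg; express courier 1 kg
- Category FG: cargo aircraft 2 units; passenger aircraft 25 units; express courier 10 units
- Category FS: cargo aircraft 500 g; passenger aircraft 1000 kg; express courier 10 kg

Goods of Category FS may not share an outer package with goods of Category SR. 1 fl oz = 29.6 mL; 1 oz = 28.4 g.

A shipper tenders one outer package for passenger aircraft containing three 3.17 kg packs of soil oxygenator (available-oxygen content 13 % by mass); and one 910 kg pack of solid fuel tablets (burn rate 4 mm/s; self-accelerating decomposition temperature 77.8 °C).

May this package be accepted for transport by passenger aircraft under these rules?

Yes

Available-oxygen content 13 % by mass meets the Category OX criterion (Oxidizer), so the soil oxygenator is Category OX.
With burn rate 4 mm/s (> 2.5 mm/s), the solid fuel tablets fall in Category FS.
Category FS quantity: 910 kg.
910 kg is within the passenger aircraft limit of 1000 kg for Category FS.
Category OX quantity: three 3.17 kg packs = 9.51 kg.
9.51 kg ≤ 10 kg (passenger aircraft limit, Category OX) — within limit.
The segregation rule (Category FS with Category SR) does not apply to Category FS with Category OX.
Every hazard category is within its passenger aircraft limit and no segregation rule is violated.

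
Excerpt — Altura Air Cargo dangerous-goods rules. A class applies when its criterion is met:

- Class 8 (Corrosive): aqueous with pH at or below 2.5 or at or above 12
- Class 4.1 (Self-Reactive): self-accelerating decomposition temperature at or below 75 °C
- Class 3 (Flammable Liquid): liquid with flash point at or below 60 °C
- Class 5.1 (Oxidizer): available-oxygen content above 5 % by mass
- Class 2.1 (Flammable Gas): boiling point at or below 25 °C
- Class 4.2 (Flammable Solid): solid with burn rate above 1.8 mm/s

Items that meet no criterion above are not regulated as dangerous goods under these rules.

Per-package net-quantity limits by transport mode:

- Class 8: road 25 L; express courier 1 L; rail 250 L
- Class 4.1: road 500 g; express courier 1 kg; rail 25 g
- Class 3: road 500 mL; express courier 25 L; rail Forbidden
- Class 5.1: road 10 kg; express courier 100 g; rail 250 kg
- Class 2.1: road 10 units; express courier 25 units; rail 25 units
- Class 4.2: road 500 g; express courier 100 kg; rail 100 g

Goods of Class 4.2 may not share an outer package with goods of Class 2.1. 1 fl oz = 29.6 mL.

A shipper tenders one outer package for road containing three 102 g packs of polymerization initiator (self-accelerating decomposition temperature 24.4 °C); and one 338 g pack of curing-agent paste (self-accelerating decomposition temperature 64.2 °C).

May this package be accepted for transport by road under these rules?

The polymerization initiator has self-accelerating decomposition temperature 24.4 °C, which is ≤ 75 °C, so it is Class 4.1 (Self-Reactive).
With self-accelerating decomposition temperature 64.2 °C (≤ 75 °C), the curing-agent paste falls in Class 4.1.
Total Class 4.1: (three 102 g packs = 306 g) + 338 g = 644 g.
644 g > 500 g (road limit, Class 4.1) — over the limit.

No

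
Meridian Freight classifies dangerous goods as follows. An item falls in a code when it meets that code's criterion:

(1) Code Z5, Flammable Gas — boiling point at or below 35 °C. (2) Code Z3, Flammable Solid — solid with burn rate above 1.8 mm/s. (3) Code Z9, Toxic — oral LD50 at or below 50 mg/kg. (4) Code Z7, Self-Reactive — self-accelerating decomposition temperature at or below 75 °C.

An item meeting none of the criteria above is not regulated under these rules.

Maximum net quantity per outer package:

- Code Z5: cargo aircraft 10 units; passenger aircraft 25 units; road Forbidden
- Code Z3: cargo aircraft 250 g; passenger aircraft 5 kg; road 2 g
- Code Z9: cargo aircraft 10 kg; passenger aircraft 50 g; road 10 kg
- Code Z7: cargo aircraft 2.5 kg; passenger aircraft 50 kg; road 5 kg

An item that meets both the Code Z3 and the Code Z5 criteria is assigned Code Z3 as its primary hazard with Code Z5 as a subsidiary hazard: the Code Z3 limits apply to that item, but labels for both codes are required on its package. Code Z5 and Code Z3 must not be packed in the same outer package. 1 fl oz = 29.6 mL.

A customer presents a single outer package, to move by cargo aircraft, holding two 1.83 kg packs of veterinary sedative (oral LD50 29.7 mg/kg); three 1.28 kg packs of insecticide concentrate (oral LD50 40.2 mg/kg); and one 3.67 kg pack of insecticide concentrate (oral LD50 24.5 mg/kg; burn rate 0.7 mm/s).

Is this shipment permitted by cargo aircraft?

With oral LD50 29.7 mg/kg (≤ 50 mg/kg), the veterinary sedative falls in Code Z9.
Oral LD50 40.2 mg/kg meets the Code Z9 criterion (Toxic), so the insecticide concentrate is Code Z9.
Insecticide concentrate: oral LD50 24.5 mg/kg ≤ 50 mg/kg → Code Z9 (Toxic).
Code Z9 net quantity: (two 1.83 kg packs = 3.66 kg) + (three 1.28 kg packs = 3.84 kg) + 3.67 kg = 11.17 kg.
11.17 kg exceeds the cargo aircraft limit of 10 kg for Code Z9.

No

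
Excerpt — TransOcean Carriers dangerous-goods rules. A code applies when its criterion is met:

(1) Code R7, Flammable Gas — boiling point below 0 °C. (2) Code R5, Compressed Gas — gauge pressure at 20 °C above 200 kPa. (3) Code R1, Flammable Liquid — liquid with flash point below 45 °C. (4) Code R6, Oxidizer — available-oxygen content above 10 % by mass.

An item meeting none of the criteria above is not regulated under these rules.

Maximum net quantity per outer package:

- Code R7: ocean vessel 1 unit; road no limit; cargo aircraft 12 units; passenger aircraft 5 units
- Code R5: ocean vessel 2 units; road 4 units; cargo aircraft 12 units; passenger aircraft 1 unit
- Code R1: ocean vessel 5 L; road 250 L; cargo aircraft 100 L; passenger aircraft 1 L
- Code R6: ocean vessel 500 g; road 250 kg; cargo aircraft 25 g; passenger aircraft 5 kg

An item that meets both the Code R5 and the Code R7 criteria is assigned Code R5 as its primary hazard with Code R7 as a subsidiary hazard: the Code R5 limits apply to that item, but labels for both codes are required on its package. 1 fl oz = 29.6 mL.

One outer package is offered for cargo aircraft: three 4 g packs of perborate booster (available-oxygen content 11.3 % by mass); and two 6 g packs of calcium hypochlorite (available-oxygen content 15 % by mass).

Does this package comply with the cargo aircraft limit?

Yes

The perborate booster has available-oxygen content 11.3 % by mass, which is > 10 % by mass, so it is Code R6 (Oxidizer).
The calcium hypochlorite has available-oxygen content 15 % by mass, which is > 10 % by mass, so it is Code R6 (Oxidizer).
Code R6 net quantity: (three 4 g packs = 12 g) + (two 6 g packs = 12 g) = 24 g.
24 g is within the cargo aircraft limit of 25 g for Code R6.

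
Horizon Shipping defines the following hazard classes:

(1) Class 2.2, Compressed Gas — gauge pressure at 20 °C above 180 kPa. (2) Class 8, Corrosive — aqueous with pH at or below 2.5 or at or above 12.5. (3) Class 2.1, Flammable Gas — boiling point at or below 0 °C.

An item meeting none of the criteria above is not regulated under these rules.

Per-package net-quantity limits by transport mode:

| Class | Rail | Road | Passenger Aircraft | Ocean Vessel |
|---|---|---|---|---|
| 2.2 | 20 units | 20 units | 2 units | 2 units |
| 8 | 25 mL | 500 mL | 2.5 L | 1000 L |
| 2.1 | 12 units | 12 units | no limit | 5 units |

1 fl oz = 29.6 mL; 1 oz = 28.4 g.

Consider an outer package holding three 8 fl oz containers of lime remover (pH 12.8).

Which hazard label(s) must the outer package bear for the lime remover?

pH 12.8 meets the Class 8 criterion (Corrosive), so the lime remover is Class 8.
Only the Class 8 label is required.

Class 8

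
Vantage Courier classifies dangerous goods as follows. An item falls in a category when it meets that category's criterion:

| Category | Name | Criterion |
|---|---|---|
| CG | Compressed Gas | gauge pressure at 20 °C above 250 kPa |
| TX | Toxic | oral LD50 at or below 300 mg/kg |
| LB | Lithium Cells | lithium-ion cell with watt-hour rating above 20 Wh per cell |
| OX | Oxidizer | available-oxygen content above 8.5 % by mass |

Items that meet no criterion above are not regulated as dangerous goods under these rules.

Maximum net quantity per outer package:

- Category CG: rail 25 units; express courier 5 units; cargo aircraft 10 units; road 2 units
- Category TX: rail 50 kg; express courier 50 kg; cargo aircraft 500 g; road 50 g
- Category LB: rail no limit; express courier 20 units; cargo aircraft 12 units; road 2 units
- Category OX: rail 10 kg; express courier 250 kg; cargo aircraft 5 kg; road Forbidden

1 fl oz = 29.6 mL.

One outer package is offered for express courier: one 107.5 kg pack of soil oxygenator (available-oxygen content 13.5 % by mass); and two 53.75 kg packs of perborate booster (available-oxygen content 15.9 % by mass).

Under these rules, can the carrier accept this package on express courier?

Yes

Soil oxygenator: available-oxygen content 13.5 % by mass > 8.5 % by mass → Category OX (Oxidizer).
The perborate booster has available-oxygen content 15.9 % by mass, which is > 8.5 % by mass, so it is Category OX (Oxidizer).
Category OX net quantity: 107.5 kg + (two 53.75 kg packs = 107.5 kg) = 215 kg.
215 kg is within the express courier limit of 250 kg for Category OX.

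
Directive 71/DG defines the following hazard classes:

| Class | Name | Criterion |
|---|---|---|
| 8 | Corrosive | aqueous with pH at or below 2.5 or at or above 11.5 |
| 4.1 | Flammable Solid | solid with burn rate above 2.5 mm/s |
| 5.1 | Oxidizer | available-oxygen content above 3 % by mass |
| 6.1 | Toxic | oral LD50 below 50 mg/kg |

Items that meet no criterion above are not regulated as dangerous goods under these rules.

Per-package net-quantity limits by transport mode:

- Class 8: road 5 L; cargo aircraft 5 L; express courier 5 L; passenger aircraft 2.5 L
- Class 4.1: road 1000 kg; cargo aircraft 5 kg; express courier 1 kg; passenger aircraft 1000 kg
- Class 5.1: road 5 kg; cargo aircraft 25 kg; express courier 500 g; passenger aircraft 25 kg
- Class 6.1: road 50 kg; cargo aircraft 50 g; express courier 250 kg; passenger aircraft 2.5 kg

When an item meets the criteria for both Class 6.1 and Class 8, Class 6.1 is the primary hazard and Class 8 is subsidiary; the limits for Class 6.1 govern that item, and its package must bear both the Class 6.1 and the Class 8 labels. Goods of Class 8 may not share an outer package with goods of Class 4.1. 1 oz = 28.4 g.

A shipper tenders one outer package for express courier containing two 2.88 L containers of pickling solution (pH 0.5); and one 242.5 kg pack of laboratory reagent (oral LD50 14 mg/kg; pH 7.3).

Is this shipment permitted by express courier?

The pickling solution has pH 0.5, which is ≤ 2.5, so it is Class 8 (Corrosive).
With oral LD50 14 mg/kg (< 50 mg/kg), the laboratory reagent falls in Class 6.1.
Class 8 quantity: two 2.88 L containers = 5.76 L.
That exceeds the Class 8 express courier limit of 5 L.
Class 6.1 quantity: 242.5 kg.
That is within the Class 6.1 express courier limit of 250 kg.
The segregation rule (Class 8 with Class 4.1) does not apply to Class 8 with Class 6.1.

No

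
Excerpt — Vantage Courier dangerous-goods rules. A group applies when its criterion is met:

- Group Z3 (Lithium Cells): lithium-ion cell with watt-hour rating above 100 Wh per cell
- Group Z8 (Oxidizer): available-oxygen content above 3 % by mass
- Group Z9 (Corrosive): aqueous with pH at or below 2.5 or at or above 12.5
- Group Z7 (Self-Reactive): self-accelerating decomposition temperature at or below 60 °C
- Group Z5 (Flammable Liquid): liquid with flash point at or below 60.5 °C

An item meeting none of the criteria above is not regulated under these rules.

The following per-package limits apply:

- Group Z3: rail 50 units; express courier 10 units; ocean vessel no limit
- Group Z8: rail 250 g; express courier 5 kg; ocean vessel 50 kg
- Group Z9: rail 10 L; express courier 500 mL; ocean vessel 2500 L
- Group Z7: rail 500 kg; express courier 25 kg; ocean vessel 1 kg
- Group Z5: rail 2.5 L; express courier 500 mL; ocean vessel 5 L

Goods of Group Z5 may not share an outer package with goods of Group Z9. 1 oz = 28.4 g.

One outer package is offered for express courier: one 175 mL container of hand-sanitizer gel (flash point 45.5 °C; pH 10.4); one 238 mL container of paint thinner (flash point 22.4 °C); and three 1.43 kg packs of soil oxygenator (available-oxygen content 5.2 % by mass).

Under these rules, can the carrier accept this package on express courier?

Hand-sanitizer gel: flash point 45.5 °C ≤ 60.5 °C → Group Z5 (Flammable Liquid).
Flash point 22.4 °C meets the Group Z5 criterion (Flammable Liquid), so the paint thinner is Group Z5.
The soil oxygenator has available-oxygen content 5.2 % by mass, which is > 3 % by mass, so it is Group Z8 (Oxidizer).
Total Group Z5: 175 mL + 238 mL = 413 mL.
413 mL ≤ 500 mL (express courier limit, Group Z5) — within limit.
Group Z8 quantity: three 1.43 kg packs = 4.29 kg.
4.29 kg ≤ 5 kg (express courier limit, Group Z8) — within limit.
The segregation rule (Group Z5 with Group Z9) does not apply to Group Z5 with Group Z8.
Every hazard group is within its express courier limit and no segregation rule is violated.

Yes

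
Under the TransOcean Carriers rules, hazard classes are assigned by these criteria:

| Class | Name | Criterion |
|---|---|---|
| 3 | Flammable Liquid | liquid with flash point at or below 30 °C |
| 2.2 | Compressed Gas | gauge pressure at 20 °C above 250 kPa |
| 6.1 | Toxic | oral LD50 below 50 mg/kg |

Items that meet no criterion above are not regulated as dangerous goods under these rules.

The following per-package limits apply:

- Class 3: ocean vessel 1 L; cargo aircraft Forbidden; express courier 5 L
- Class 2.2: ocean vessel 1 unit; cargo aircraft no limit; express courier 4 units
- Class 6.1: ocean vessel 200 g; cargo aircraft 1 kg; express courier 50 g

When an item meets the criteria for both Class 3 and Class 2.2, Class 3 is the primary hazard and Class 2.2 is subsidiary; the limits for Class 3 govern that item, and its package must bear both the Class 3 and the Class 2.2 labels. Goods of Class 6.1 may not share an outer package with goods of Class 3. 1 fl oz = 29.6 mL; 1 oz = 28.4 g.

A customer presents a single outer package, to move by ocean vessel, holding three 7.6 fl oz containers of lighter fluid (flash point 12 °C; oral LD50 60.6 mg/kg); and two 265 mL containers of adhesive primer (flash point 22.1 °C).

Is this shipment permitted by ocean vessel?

No

Lighter fluid: flash point 12 °C ≤ 30 °C → Class 3 (Flammable Liquid).
With flash point 22.1 °C (≤ 30 °C), the adhesive primer falls in Class 3.
Class 3 net quantity: (three 7.6 fl oz containers = 674.88 mL) + (two 265 mL containers = 530 mL) = 1204.88 mL.
That exceeds the Class 3 ocean vessel limit of 1 L.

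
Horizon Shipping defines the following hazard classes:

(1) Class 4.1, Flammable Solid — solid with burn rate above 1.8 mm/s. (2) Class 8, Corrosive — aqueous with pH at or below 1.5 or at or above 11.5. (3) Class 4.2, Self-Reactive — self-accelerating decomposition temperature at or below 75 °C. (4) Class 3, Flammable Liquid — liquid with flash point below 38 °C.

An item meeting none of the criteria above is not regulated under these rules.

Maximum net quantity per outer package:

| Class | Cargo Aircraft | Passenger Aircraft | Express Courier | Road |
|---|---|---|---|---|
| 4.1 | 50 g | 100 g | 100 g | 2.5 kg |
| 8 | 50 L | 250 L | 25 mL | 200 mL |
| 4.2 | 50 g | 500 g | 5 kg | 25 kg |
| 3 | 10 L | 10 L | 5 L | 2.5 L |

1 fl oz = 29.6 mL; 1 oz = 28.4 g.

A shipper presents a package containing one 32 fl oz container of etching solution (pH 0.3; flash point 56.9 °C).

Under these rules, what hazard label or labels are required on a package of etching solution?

With pH 0.3 (≤ 1.5), the etching solution falls in Class 8.
Only the Class 8 label is required.

Class 8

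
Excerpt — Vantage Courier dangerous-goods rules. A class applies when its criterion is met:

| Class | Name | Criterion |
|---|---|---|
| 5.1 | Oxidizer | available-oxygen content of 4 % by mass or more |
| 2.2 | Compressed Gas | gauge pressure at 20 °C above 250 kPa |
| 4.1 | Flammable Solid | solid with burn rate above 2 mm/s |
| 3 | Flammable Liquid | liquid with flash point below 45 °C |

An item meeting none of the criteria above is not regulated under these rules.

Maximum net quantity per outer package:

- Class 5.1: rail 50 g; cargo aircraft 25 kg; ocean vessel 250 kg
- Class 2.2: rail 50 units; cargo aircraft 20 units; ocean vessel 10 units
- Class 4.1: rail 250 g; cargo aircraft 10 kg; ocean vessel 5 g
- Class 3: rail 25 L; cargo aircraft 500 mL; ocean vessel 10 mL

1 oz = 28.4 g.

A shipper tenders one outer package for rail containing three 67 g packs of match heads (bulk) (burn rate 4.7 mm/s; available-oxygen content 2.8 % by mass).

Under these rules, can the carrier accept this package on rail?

Burn rate 4.7 mm/s meets the Class 4.1 criterion (Flammable Solid), so the match heads (bulk) are Class 4.1.
Class 4.1 quantity: three 67 g packs = 201 g.
201 g is within the rail limit of 250 g for Class 4.1.

Yes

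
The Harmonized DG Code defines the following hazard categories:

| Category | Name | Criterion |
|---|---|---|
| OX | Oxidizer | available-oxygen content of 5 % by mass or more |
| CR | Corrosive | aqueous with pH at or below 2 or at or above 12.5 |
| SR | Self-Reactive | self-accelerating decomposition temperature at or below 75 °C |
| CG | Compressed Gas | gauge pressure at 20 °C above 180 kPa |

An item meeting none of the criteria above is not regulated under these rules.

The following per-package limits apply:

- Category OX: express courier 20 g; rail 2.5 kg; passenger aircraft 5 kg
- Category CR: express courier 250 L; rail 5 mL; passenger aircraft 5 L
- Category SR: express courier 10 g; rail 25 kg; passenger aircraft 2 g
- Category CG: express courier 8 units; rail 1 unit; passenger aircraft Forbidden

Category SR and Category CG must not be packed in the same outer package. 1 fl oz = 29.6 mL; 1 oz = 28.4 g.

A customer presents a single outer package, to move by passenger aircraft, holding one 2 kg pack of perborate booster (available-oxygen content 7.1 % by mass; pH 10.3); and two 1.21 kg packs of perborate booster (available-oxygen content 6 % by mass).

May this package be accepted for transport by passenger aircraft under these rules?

Available-oxygen content 7.1 % by mass meets the Category OX criterion (Oxidizer), so the perborate booster is Category OX.
With available-oxygen content 6 % by mass (≥ 5 % by mass), the perborate booster falls in Category OX.
Category OX net quantity: 2 kg + (two 1.21 kg packs = 2.42 kg) = 4.42 kg.
4.42 kg is within the passenger aircraft limit of 5 kg for Category OX.

Yes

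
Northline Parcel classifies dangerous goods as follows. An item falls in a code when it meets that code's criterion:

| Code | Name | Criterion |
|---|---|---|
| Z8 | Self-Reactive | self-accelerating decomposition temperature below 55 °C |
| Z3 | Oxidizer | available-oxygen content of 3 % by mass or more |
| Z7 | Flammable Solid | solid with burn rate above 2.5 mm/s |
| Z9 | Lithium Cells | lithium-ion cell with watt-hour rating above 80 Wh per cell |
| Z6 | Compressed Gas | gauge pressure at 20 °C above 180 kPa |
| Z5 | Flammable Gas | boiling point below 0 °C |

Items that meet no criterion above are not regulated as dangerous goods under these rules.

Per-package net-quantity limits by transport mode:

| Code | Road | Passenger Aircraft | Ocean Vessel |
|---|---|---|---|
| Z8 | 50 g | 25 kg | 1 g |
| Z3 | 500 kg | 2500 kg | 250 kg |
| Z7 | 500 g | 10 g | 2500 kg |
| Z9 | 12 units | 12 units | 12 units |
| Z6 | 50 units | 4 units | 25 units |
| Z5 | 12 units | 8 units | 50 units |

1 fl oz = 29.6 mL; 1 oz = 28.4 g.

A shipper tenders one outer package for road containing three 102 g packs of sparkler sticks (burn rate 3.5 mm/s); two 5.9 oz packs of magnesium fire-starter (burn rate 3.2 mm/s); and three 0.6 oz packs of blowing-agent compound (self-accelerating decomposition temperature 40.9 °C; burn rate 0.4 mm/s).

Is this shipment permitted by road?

No

The sparkler sticks have burn rate 3.5 mm/s, which is > 2.5 mm/s, so they are Code Z7 (Flammable Solid).
With burn rate 3.2 mm/s (> 2.5 mm/s), the magnesium fire-starter falls in Code Z7.
The blowing-agent compound has self-accelerating decomposition temperature 40.9 °C, which is < 55 °C, so it is Code Z8 (Self-Reactive).
Code Z7 net quantity: (three 102 g packs = 306 g) + (two 5.9 oz packs = 335.12 g) = 641.12 g.
641.12 g > 500 g (road limit, Code Z7) — over the limit.
Code Z8 quantity: three 0.6 oz packs = 51.12 g.
That exceeds the Code Z8 road limit of 50 g.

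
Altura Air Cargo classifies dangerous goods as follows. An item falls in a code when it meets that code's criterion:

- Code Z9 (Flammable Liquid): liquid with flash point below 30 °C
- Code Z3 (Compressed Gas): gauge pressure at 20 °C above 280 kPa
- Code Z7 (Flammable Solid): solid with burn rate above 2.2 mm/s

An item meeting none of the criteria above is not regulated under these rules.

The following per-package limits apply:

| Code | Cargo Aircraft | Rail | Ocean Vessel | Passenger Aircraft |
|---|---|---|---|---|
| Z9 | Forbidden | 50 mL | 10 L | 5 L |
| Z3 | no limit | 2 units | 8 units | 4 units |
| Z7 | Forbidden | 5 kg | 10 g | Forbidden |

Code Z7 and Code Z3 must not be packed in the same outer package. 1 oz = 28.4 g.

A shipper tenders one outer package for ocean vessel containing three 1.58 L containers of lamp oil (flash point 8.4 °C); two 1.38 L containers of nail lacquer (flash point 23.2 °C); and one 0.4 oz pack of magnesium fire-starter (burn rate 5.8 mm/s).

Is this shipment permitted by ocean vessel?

Flash point 8.4 °C meets the Code Z9 criterion (Flammable Liquid), so the lamp oil is Code Z9.
Nail lacquer: flash point 23.2 °C < 30 °C → Code Z9 (Flammable Liquid).
Magnesium fire-starter: burn rate 5.8 mm/s > 2.2 mm/s → Code Z7 (Flammable Solid).
Code Z9 net quantity: (three 1.58 L containers = 4.74 L) + (two 1.38 L containers = 2.76 L) = 7.5 L.
7.5 L is within the ocean vessel limit of 10 L for Code Z9.
Code Z7 quantity: one 0.4 oz pack = 11.36 g.
11.36 g > 10 g (ocean vessel limit, Code Z7) — over the limit.
The segregation rule (Code Z7 with Code Z3) does not apply to Code Z9 with Code Z7.

No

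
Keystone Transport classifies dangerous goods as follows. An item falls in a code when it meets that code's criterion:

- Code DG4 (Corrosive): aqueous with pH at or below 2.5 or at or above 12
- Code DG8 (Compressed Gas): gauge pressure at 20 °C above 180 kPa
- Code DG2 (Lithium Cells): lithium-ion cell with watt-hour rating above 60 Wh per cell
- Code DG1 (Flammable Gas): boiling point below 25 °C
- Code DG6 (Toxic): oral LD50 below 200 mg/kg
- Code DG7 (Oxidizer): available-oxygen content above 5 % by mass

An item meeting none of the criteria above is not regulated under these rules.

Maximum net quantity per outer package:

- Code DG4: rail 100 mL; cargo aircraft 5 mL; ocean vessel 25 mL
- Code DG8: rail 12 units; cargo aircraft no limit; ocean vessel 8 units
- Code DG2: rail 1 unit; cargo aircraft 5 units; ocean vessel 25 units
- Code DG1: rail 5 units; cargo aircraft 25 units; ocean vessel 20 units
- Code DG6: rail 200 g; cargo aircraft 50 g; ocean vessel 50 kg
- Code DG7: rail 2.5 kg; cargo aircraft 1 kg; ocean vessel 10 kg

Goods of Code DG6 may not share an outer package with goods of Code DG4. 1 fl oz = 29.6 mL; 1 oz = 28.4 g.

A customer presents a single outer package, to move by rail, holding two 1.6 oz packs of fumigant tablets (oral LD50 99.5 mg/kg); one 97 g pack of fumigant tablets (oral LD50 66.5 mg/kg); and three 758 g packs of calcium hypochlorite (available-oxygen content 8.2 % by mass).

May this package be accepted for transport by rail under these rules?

Yes

Fumigant tablets: oral LD50 99.5 mg/kg < 200 mg/kg → Code DG6 (Toxic).
Oral LD50 66.5 mg/kg meets the Code DG6 criterion (Toxic), so the fumigant tablets are Code DG6.
Available-oxygen content 8.2 % by mass meets the Code DG7 criterion (Oxidizer), so the calcium hypochlorite is Code DG7.
Total Code DG6: (two 1.6 oz packs = 90.88 g) + 97 g = 187.88 g.
That is within the Code DG6 rail limit of 200 g.
Code DG7 quantity: three 758 g packs = 2.274 kg.
2.274 kg is within the rail limit of 2.5 kg for Code DG7.
The segregation rule (Code DG6 with Code DG4) does not apply to Code DG6 with Code DG7.
Every hazard code is within its rail limit and no segregation rule is violated.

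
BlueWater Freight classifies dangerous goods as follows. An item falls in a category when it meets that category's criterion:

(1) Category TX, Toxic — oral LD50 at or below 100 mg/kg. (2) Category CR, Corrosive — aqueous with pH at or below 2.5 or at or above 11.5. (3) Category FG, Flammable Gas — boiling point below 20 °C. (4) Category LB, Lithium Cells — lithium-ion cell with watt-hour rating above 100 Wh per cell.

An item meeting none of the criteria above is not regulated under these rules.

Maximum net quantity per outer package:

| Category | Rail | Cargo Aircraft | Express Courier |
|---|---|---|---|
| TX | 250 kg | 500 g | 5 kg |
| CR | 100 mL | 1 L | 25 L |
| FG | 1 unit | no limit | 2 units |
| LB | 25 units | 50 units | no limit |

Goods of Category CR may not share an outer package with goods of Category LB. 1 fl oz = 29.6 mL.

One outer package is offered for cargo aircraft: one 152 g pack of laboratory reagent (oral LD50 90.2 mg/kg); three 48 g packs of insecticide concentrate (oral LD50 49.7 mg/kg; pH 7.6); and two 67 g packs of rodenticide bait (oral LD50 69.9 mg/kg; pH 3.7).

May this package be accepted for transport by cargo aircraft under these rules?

The laboratory reagent has oral LD50 90.2 mg/kg, which is ≤ 100 mg/kg, so it is Category TX (Toxic).
With oral LD50 49.7 mg/kg (≤ 100 mg/kg), the insecticide concentrate falls in Category TX.
The rodenticide bait has oral LD50 69.9 mg/kg, which is ≤ 100 mg/kg, so it is Category TX (Toxic).
Category TX net quantity: 152 g + (three 48 g packs = 144 g) + (two 67 g packs = 134 g) = 430 g.
430 g ≤ 500 g (cargo aircraft limit, Category TX) — within limit.

Yes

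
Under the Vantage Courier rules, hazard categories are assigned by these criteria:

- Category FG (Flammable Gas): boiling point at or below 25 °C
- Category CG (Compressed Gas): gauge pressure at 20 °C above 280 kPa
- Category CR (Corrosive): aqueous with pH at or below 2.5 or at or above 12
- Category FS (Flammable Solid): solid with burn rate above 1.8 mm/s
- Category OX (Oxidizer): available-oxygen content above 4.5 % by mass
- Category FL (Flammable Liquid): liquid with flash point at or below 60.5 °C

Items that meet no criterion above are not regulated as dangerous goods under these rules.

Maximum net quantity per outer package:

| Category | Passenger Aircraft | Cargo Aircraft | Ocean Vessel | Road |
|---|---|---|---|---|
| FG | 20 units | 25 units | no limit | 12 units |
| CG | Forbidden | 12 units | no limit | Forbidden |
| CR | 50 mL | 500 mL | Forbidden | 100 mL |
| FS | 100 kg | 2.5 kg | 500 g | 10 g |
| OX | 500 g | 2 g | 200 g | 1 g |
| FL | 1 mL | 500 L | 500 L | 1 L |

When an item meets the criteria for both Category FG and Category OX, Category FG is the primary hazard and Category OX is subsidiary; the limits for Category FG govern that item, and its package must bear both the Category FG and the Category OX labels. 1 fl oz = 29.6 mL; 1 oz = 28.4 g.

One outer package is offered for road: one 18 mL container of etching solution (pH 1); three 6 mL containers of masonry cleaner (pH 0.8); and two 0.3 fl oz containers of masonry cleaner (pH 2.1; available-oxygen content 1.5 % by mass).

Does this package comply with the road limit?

With pH 1 (≤ 2.5), the etching solution falls in Category CR.
The masonry cleaner has pH 0.8, which is ≤ 2.5, so it is Category CR (Corrosive).
The masonry cleaner has pH 2.1, which is ≤ 2.5, so it is Category CR (Corrosive).
Category CR net quantity: 18 mL + (three 6 mL containers = 18 mL) + (two 0.3 fl oz containers = 17.76 mL) = 53.76 mL.
That is within the Category CR road limit of 100 mL.

Yes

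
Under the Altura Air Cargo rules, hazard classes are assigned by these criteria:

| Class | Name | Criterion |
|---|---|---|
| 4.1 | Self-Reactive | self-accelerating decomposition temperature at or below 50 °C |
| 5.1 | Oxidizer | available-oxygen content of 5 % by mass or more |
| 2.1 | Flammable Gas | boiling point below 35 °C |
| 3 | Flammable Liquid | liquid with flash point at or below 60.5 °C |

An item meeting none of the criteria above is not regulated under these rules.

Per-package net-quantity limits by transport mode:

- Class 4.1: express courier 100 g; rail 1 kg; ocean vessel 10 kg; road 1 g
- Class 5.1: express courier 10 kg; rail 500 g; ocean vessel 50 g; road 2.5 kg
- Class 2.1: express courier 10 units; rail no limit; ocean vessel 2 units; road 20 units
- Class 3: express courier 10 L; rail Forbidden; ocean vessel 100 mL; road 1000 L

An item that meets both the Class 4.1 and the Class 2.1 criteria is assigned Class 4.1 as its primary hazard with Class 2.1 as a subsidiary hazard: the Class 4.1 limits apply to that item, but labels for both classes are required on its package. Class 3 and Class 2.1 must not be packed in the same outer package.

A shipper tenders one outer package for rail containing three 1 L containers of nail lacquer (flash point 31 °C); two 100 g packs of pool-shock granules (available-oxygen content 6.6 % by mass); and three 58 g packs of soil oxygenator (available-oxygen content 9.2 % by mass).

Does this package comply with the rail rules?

No

Flash point 31 °C meets the Class 3 criterion (Flammable Liquid), so the nail lacquer is Class 3.
The pool-shock granules have available-oxygen content 6.6 % by mass, which is ≥ 5 % by mass, so they are Class 5.1 (Oxidizer).
Soil oxygenator: available-oxygen content 9.2 % by mass ≥ 5 % by mass → Class 5.1 (Oxidizer).
Class 5.1 net quantity: (two 100 g packs = 200 g) + (three 58 g packs = 174 g) = 374 g.
374 g ≤ 500 g (rail limit, Class 5.1) — within limit.
Class 3 quantity: three 1 L containers = 3 L.
Class 3 is Forbidden by rail.
The segregation rule (Class 3 with Class 2.1) does not apply to Class 5.1 with Class 3.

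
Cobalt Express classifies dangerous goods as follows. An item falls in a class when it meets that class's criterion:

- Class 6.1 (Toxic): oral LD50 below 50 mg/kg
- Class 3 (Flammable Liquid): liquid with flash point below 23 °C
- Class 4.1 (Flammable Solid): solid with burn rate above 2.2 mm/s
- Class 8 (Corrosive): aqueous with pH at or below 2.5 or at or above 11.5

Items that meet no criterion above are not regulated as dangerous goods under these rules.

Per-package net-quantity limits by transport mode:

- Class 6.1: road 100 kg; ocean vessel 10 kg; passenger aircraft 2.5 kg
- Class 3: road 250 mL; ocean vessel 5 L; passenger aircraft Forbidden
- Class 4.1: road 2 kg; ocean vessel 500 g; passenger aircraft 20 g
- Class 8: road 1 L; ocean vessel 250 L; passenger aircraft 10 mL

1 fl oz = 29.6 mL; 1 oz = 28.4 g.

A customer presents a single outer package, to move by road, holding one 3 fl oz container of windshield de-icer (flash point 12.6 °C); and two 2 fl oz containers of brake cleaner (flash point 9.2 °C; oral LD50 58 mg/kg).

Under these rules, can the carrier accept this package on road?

Yes

With flash point 12.6 °C (< 23 °C), the windshield de-icer falls in Class 3.
Brake cleaner: flash point 9.2 °C < 23 °C → Class 3 (Flammable Liquid).
Class 3 net quantity: (one 3 fl oz container = 88.8 mL) + (two 2 fl oz containers = 118.4 mL) = 207.2 mL.
207.2 mL ≤ 250 mL (road limit, Class 3) — within limit.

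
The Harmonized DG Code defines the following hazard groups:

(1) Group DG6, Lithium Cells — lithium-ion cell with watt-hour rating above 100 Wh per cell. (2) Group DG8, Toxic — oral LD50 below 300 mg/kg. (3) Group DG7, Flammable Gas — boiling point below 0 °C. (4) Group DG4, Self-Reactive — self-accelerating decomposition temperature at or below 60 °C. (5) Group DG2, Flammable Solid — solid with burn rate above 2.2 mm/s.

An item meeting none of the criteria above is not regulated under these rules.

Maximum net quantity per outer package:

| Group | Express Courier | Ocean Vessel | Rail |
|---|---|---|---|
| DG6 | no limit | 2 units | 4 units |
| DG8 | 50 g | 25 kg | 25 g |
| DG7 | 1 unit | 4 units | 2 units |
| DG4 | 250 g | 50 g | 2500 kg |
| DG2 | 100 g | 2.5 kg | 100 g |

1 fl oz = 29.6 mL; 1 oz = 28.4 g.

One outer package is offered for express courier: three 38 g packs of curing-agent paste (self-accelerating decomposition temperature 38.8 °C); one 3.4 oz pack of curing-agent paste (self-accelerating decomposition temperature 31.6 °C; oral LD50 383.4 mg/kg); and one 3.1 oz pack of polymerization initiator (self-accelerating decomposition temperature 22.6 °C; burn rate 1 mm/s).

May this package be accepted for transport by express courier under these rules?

With self-accelerating decomposition temperature 38.8 °C (≤ 60 °C), the curing-agent paste falls in Group DG4.
Self-accelerating decomposition temperature 31.6 °C meets the Group DG4 criterion (Self-Reactive), so the curing-agent paste is Group DG4.
With self-accelerating decomposition temperature 22.6 °C (≤ 60 °C), the polymerization initiator falls in Group DG4.
Total Group DG4: (three 38 g packs = 114 g) + (one 3.4 oz pack = 96.56 g) + (one 3.1 oz pack = 88.04 g) = 298.6 g.
298.6 g exceeds the express courier limit of 250 g for Group DG4.

No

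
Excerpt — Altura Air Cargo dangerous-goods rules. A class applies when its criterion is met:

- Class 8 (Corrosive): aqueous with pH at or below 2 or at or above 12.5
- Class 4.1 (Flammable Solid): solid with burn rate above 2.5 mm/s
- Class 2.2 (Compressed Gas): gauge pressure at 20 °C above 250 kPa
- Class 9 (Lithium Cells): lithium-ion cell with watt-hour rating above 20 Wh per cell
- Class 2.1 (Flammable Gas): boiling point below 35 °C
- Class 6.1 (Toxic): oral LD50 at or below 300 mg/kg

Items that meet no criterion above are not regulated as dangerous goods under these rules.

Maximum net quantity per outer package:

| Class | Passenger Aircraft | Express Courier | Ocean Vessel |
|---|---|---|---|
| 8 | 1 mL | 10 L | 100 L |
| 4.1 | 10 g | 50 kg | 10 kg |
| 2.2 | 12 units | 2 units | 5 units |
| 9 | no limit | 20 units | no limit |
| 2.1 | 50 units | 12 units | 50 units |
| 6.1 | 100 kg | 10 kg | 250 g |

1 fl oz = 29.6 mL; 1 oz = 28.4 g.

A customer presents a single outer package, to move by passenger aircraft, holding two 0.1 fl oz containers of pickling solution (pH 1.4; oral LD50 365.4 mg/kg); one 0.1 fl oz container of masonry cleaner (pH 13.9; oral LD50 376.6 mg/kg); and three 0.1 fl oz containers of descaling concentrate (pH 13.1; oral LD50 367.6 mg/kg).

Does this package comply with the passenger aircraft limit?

No

Pickling solution: pH 1.4 ≤ 2 → Class 8 (Corrosive).
With pH 13.9 (≥ 12.5), the masonry cleaner falls in Class 8.
The descaling concentrate has pH 13.1, which is ≥ 12.5, so it is Class 8 (Corrosive).
Total Class 8: (two 0.1 fl oz containers = 5.92 mL) + (one 0.1 fl oz container = 2.96 mL) + (three 0.1 fl oz containers = 8.88 mL) = 17.76 mL.
17.76 mL exceeds the passenger aircraft limit of 1 mL for Class 8.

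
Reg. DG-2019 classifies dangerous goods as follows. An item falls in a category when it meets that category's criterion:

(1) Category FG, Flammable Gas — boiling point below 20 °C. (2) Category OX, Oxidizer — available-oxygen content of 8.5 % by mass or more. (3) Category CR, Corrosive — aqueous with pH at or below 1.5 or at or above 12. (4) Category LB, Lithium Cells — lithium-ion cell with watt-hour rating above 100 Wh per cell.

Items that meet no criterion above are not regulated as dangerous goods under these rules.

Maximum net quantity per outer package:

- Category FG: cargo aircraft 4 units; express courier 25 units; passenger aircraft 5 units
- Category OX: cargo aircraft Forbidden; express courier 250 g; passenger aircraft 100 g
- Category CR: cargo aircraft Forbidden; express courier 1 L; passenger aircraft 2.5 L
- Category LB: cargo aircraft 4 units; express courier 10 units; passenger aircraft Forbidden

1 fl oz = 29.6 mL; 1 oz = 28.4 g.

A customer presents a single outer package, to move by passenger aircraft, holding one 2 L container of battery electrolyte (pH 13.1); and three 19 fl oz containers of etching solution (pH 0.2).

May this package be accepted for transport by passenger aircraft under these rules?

No

Battery electrolyte: pH 13.1 ≥ 12 → Category CR (Corrosive).
pH 0.2 meets the Category CR criterion (Corrosive), so the etching solution is Category CR.
Category CR net quantity: 2 L + (three 19 fl oz containers = 1687.2 mL) = 3687.2 mL.
That exceeds the Category CR passenger aircraft limit of 2.5 L.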